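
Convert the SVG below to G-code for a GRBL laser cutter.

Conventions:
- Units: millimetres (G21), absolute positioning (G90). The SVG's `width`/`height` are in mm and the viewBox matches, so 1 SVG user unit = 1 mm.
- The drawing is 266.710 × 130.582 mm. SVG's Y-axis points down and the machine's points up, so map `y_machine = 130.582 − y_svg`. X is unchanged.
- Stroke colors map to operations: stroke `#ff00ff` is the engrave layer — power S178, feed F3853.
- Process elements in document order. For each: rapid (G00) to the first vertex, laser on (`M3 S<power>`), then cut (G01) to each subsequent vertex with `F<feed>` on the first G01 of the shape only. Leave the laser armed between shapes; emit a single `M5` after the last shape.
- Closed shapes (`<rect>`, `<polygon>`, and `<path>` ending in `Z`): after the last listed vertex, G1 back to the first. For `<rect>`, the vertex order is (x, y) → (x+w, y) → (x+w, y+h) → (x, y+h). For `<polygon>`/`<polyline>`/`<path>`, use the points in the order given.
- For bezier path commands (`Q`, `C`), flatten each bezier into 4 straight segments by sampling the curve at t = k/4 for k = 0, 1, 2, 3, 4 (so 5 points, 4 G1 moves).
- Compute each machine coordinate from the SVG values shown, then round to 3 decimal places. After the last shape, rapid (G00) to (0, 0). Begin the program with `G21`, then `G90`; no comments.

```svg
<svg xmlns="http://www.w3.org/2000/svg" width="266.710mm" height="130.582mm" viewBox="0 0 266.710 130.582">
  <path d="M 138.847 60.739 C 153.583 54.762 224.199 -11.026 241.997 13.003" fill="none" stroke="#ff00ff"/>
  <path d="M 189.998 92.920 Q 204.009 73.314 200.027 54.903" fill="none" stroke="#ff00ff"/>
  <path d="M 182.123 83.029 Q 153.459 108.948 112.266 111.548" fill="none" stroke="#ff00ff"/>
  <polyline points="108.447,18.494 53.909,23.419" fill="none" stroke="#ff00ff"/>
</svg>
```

1 u = 1 mm; y_m = 130.582 − y.

[1] `<path>` cubic bezier, #ff00ff→engrave S178 F3853: (138.847,69.843) → (158.678,83.202) → (189.274,104.963) → (220.444,121.098) → (241.997,117.579)

[2] `<path>` quadratic bezier, #ff00ff→engrave S178 F3853: (189.998,37.662) → (195.879,47.390) → (199.511,56.969) → (200.893,66.399) → (200.027,75.679)

[3] `<path>` quadratic bezier, #ff00ff→engrave S178 F3853: (182.123,47.553) → (167.008,36.051) → (150.327,27.464) → (132.079,21.791) → (112.266,19.034)

[4] `<polyline>` line segment, #ff00ff→engrave S178 F3853: (108.447,112.088) → (53.909,107.163)

G21
G90
G00 X138.847 Y69.843
M3 S178
G01 X158.678 Y83.202 F3853
G01 X189.274 Y104.963
G01 X220.444 Y121.098
G01 X241.997 Y117.579
G00 X189.998 Y37.662
M3 S178
G01 X195.879 Y47.390 F3853
G01 X199.511 Y56.969
G01 X200.893 Y66.399
G01 X200.027 Y75.679
G00 X182.123 Y47.553
M3 S178
G01 X167.008 Y36.051 F3853
G01 X150.327 Y27.464
G01 X132.079 Y21.791
G01 X112.266 Y19.034
G00 X108.447 Y112.088
M3 S178
G01 X53.909 Y107.163 F3853
M5
G00 X0.000 Y0.000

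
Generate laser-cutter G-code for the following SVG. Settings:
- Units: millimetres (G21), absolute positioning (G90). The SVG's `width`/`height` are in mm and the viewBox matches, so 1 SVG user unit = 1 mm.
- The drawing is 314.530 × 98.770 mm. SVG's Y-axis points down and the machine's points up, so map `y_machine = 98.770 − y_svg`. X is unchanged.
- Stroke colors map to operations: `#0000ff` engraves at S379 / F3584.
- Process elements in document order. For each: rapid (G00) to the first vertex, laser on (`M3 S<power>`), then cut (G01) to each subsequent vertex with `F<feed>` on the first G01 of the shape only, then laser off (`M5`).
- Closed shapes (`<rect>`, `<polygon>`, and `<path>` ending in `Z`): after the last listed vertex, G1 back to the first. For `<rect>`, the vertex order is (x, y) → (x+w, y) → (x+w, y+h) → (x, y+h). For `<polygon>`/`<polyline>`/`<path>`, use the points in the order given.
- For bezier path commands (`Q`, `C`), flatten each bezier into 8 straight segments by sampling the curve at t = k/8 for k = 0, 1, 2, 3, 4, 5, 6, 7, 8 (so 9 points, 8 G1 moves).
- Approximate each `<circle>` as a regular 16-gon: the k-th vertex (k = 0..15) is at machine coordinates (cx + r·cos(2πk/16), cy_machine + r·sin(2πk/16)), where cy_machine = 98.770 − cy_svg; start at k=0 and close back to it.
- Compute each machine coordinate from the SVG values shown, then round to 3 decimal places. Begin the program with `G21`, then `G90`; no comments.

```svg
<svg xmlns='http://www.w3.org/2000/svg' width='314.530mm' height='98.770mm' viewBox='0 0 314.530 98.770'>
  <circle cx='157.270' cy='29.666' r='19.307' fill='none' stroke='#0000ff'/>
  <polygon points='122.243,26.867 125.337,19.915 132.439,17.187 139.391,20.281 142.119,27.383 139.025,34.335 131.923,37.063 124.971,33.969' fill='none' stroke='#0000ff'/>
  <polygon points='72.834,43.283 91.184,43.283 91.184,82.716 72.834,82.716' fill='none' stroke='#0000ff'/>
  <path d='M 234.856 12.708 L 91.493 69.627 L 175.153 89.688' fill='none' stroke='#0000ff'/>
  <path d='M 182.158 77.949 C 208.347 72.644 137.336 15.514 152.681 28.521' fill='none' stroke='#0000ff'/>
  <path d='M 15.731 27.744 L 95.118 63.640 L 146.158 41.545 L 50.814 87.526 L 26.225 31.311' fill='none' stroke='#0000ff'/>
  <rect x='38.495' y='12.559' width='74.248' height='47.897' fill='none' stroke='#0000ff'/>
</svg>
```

G21
G90
G00 X176.577 Y69.104
M3 S379
G01 X175.107 Y76.492 F3584
G01 X170.922 Y82.756
G01 X164.658 Y86.941
G01 X157.270 Y88.411
G01 X149.882 Y86.941
G01 X143.618 Y82.756
G01 X139.433 Y76.492
G01 X137.963 Y69.104
G01 X139.433 Y61.716
G01 X143.618 Y55.452
G01 X149.882 Y51.267
G01 X157.270 Y49.797
G01 X164.658 Y51.267
G01 X170.922 Y55.452
G01 X175.107 Y61.716
G01 X176.577 Y69.104
M5
G00 X122.243 Y71.903
M3 S379
G01 X125.337 Y78.855 F3584
G01 X132.439 Y81.583
G01 X139.391 Y78.489
G01 X142.119 Y71.387
G01 X139.025 Y64.435
G01 X131.923 Y61.707
G01 X124.971 Y64.801
G01 X122.243 Y71.903
M5
G00 X72.834 Y55.487
M3 S379
G01 X91.184 Y55.487 F3584
G01 X91.184 Y16.054
G01 X72.834 Y16.054
G01 X72.834 Y55.487
M5
G00 X234.856 Y86.062
M3 S379
G01 X91.493 Y29.143 F3584
G01 X175.153 Y9.082
M5
G00 X182.158 Y20.821
M3 S379
G01 X187.781 Y25.001 F3584
G01 X186.443 Y32.611
G01 X180.294 Y42.221
G01 X171.486 Y52.402
G01 X162.170 Y61.724
G01 X154.496 Y68.759
G01 X150.616 Y72.077
G01 X152.681 Y70.249
M5
G00 X15.731 Y71.026
M3 S379
G01 X95.118 Y35.130 F3584
G01 X146.158 Y57.225
G01 X50.814 Y11.244
G01 X26.225 Y67.459
M5
G00 X38.495 Y86.211
M3 S379
G01 X112.743 Y86.211 F3584
G01 X112.743 Y38.314
G01 X38.495 Y38.314
G01 X38.495 Y86.211
M5

viewBox `0 0 314.530 98.770` with mm width/height → 1 unit = 1 mm. Flip: y_m = 98.770 − y_svg.

**Shape 1** — `<circle>` circle, stroke `#0000ff` → engrave (S379, F3584). Machine vertices: (176.577,69.104) → (175.107,76.492) → (170.922,82.756) → (164.658,86.941) → (157.270,88.411) → (149.882,86.941) → (143.618,82.756) → (139.433,76.492) → (137.963,69.104) → (139.433,61.716) → (143.618,55.452) → (149.882,51.267) → (157.270,49.797) → (164.658,51.267) → (170.922,55.452) → (175.107,61.716) → (176.577,69.104). Closed: final G1 returns to the first vertex.

**Shape 2** — `<polygon>` regular polygon, stroke `#0000ff` → engrave (S379, F3584). Machine vertices: (122.243,71.903) → (125.337,78.855) → (132.439,81.583) → (139.391,78.489) → (142.119,71.387) → (139.025,64.435) → (131.923,61.707) → (124.971,64.801) → (122.243,71.903). Closed: final G1 returns to the first vertex.

**Shape 3** — `<polygon>` rectangle, stroke `#0000ff` → engrave (S379, F3584). Machine vertices: (72.834,55.487) → (91.184,55.487) → (91.184,16.054) → (72.834,16.054) → (72.834,55.487). Closed: final G1 returns to the first vertex.

**Shape 4** — `<path>` open polyline, stroke `#0000ff` → engrave (S379, F3584). Machine vertices: (234.856,86.062) → (91.493,29.143) → (175.153,9.082). Open path.

**Shape 5** — `<path>` cubic bezier, stroke `#0000ff` → engrave (S379, F3584). Control points (SVG): P0=(182.158,77.949), P1=(208.347,72.644), P2=(137.336,15.514), P3=(152.681,28.521); sampled at t=k/8. Machine vertices: (182.158,20.821) → (187.781,25.001) → (186.443,32.611) → (180.294,42.221) → (171.486,52.402) → (162.170,61.724) → (154.496,68.759) → (150.616,72.077) → (152.681,70.249). Open path.

**Shape 6** — `<path>` open polyline, stroke `#0000ff` → engrave (S379, F3584). Machine vertices: (15.731,71.026) → (95.118,35.130) → (146.158,57.225) → (50.814,11.244) → (26.225,67.459). Open path.

**Shape 7** — `<rect>` rectangle, stroke `#0000ff` → engrave (S379, F3584). Machine vertices: (38.495,86.211) → (112.743,86.211) → (112.743,38.314) → (38.495,38.314) → (38.495,86.211). Closed: final G1 returns to the first vertex.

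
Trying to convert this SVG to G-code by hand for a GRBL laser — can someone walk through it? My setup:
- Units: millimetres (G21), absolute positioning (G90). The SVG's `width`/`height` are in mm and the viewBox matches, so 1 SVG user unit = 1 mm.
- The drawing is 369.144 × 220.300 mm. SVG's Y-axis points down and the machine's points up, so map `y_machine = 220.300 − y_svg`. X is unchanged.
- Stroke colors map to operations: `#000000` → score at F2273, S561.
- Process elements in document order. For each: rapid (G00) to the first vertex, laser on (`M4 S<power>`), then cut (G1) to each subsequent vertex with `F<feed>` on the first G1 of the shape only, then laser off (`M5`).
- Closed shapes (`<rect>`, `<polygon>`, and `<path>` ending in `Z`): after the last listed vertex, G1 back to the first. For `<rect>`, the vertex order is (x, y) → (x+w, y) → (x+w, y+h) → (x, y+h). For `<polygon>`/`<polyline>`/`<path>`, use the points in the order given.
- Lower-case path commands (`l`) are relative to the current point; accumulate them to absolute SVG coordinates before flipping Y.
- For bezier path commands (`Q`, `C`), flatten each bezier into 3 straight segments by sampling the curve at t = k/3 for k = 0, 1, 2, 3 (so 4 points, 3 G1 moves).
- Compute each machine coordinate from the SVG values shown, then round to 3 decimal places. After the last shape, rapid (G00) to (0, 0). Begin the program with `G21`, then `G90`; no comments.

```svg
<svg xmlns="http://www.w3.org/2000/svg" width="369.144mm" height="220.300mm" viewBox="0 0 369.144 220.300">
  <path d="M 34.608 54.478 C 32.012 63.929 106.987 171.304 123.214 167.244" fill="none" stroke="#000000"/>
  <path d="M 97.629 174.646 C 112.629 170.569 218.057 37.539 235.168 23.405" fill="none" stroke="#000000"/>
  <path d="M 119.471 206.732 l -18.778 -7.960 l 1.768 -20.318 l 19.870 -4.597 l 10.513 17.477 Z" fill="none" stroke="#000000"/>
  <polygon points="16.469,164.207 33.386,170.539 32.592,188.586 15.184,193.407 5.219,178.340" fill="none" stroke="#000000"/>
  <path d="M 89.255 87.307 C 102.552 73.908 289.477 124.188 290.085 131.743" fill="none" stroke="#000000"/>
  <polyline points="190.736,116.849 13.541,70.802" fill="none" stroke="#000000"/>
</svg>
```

G21
G90
G00 X34.608 Y165.822
M4 S561
G1 X52.820 Y131.484 F2273
G1 X92.453 Y78.387
G1 X123.214 Y53.056
M5
G00 X97.629 Y45.654
M4 S561
G1 X136.151 Y83.536 F2273
G1 X195.238 Y152.309
G1 X235.168 Y196.895
M5
G00 X119.471 Y13.568
M4 S561
G1 X100.693 Y21.528 F2273
G1 X102.461 Y41.846
G1 X122.331 Y46.443
G1 X132.844 Y28.966
G1 X119.471 Y13.568
M5
G00 X16.469 Y56.093
M4 S561
G1 X33.386 Y49.761 F2273
G1 X32.592 Y31.714
G1 X15.184 Y26.893
G1 X5.219 Y41.960
G1 X16.469 Y56.093
M5
G00 X89.255 Y132.993
M4 S561
G1 X147.097 Y129.107 F2273
G1 X240.703 Y106.413
G1 X290.085 Y88.557
M5
G00 X190.736 Y103.451
M4 S561
G1 X13.541 Y149.498 F2273
M5
G00 X0.000 Y0.000

1 u = 1 mm; y_m = 220.300 − y.

[1] `<path>` cubic bezier, #000000→score S561 F2273: (34.608,165.822) → (52.820,131.484) → (92.453,78.387) → (123.214,53.056)

[2] `<path>` cubic bezier, #000000→score S561 F2273: (97.629,45.654) → (136.151,83.536) → (195.238,152.309) → (235.168,196.895)

[3] `<path>` regular polygon, #000000→score S561 F2273: (119.471,13.568) → (100.693,21.528) → (102.461,41.846) → (122.331,46.443) → (132.844,28.966) → (119.471,13.568) (closed)

[4] `<polygon>` regular polygon, #000000→score S561 F2273: (16.469,56.093) → (33.386,49.761) → (32.592,31.714) → (15.184,26.893) → (5.219,41.960) → (16.469,56.093) (closed)

[5] `<path>` cubic bezier, #000000→score S561 F2273: (89.255,132.993) → (147.097,129.107) → (240.703,106.413) → (290.085,88.557)

[6] `<polyline>` line segment, #000000→score S561 F2273: (190.736,103.451) → (13.541,149.498)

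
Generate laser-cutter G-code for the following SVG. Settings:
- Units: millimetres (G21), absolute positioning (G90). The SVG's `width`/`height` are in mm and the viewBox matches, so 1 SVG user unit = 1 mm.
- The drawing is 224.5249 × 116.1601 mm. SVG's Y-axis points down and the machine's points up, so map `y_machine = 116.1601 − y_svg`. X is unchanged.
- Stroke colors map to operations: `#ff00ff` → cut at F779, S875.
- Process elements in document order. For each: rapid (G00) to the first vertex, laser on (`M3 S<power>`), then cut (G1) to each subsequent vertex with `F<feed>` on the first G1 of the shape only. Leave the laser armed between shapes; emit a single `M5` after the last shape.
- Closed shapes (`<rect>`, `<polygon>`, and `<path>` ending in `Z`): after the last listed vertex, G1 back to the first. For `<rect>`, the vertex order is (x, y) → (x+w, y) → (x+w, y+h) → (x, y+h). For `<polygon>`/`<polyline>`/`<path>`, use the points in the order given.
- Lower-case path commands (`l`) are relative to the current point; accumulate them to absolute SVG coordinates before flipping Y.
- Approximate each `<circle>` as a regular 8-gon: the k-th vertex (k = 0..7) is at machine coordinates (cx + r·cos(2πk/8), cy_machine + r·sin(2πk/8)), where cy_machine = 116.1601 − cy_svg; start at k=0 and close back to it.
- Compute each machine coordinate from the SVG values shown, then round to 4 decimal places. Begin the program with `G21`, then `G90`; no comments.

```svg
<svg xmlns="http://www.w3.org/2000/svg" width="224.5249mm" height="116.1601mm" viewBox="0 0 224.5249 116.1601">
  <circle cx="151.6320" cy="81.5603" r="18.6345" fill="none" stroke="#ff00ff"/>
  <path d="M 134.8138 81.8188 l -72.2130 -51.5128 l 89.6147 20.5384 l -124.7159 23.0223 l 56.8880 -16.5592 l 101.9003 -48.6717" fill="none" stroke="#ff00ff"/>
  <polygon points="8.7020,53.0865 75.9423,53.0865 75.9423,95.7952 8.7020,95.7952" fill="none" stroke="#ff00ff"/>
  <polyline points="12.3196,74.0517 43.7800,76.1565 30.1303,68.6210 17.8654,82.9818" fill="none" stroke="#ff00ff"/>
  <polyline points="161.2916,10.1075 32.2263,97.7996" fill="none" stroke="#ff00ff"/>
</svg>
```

G21
G90
G00 X170.2665 Y34.5998
M3 S875
G1 X164.8086 Y47.7764 F779
G1 X151.6320 Y53.2343
G1 X138.4554 Y47.7764
G1 X132.9975 Y34.5998
G1 X138.4554 Y21.4232
G1 X151.6320 Y15.9653
G1 X164.8086 Y21.4232
G1 X170.2665 Y34.5998
G00 X134.8138 Y34.3413
M3 S875
G1 X62.6008 Y85.8541 F779
G1 X152.2155 Y65.3157
G1 X27.4996 Y42.2934
G1 X84.3876 Y58.8526
G1 X186.2879 Y107.5243
G00 X8.7020 Y63.0736
M3 S875
G1 X75.9423 Y63.0736 F779
G1 X75.9423 Y20.3649
G1 X8.7020 Y20.3649
G1 X8.7020 Y63.0736
G00 X12.3196 Y42.1084
M3 S875
G1 X43.7800 Y40.0036 F779
G1 X30.1303 Y47.5391
G1 X17.8654 Y33.1783
G00 X161.2916 Y106.0526
M3 S875
G1 X32.2263 Y18.3605 F779
M5

1 u = 1 mm; y_m = 116.1601 − y.

[1] `<circle>` circle, #ff00ff→cut S875 F779: (170.2665,34.5998) → (164.8086,47.7764) → (151.6320,53.2343) → (138.4554,47.7764) → (132.9975,34.5998) → (138.4554,21.4232) → (151.6320,15.9653) → (164.8086,21.4232) → (170.2665,34.5998) (closed)

[2] `<path>` open polyline, #ff00ff→cut S875 F779: (134.8138,34.3413) → (62.6008,85.8541) → (152.2155,65.3157) → (27.4996,42.2934) → (84.3876,58.8526) → (186.2879,107.5243)

[3] `<polygon>` rectangle, #ff00ff→cut S875 F779: (8.7020,63.0736) → (75.9423,63.0736) → (75.9423,20.3649) → (8.7020,20.3649) → (8.7020,63.0736) (closed)

[4] `<polyline>` open polyline, #ff00ff→cut S875 F779: (12.3196,42.1084) → (43.7800,40.0036) → (30.1303,47.5391) → (17.8654,33.1783)

[5] `<polyline>` line segment, #ff00ff→cut S875 F779: (161.2916,106.0526) → (32.2263,18.3605)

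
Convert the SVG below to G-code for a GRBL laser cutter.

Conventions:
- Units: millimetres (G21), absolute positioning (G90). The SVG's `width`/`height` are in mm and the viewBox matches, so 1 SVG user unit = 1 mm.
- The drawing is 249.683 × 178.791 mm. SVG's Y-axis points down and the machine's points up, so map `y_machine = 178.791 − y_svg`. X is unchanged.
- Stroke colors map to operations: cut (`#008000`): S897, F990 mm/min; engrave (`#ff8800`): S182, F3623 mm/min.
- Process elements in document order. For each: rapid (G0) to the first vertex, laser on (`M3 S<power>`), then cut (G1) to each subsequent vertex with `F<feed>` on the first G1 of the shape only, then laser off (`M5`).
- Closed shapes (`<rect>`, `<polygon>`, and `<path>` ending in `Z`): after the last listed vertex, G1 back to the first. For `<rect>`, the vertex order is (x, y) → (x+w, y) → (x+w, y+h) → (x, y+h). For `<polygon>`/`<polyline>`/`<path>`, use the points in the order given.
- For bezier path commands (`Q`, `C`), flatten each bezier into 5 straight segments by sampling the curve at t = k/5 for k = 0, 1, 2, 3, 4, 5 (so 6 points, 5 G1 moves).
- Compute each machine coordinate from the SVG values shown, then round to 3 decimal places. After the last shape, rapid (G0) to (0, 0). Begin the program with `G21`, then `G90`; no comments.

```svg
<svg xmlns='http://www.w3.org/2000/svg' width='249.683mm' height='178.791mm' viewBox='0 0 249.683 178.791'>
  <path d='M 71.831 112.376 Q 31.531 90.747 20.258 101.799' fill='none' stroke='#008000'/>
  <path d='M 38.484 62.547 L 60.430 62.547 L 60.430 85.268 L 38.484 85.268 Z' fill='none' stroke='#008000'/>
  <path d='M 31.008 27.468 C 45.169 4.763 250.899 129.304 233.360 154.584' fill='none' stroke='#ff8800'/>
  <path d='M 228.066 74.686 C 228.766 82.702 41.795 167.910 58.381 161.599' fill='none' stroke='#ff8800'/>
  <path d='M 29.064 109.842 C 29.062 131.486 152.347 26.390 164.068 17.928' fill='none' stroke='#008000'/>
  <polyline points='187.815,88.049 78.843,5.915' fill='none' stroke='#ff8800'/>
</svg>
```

Since the viewBox matches the mm dimensions, user units are millimetres directly. The only transform is the Y-flip y_m = 178.791 − y_svg.

Shape 1 is a quadratic bezier drawn with `<path>`. Its stroke #008000 means cut at S897, F990. After flipping Y the toolpath is (71.831,66.415) → (56.872,73.759) → (44.235,78.489) → (33.921,80.605) → (25.928,80.106) → (20.258,76.992).

Shape 2 is a rectangle drawn with `<path>`. Its stroke #008000 means cut at S897, F990. After flipping Y the toolpath is (38.484,116.244) → (60.430,116.244) → (60.430,93.523) → (38.484,93.523) → (38.484,116.244), returning to the start.

Shape 3 is a cubic bezier drawn with `<path>`. Its stroke #ff8800 means engrave at S182, F3623. After flipping Y the toolpath is (31.008,151.323) → (59.174,149.249) → (113.405,123.667) → (173.787,86.412) → (220.410,49.314) → (233.360,24.207).

Shape 4 is a cubic bezier drawn with `<path>`. Its stroke #ff8800 means engrave at S182, F3623. After flipping Y the toolpath is (228.066,104.105) → (209.095,91.382) → (163.863,68.231) → (111.147,42.750) → (69.726,23.038) → (58.381,17.192).

Shape 5 is a cubic bezier drawn with `<path>`. Its stroke #008000 means cut at S897, F990. After flipping Y the toolpath is (29.064,68.949) → (41.978,69.384) → (73.209,89.515) → (111.483,118.620) → (145.527,145.977) → (164.068,160.863).

Shape 6 is a line segment drawn with `<polyline>`. Its stroke #ff8800 means engrave at S182, F3623. After flipping Y the toolpath is (187.815,90.742) → (78.843,172.876).

G21
G90
G0 X71.831 Y66.415
M3 S897
G1 X56.872 Y73.759 F990
G1 X44.235 Y78.489
G1 X33.921 Y80.605
G1 X25.928 Y80.106
G1 X20.258 Y76.992
M5
G0 X38.484 Y116.244
M3 S897
G1 X60.430 Y116.244 F990
G1 X60.430 Y93.523
G1 X38.484 Y93.523
G1 X38.484 Y116.244
M5
G0 X31.008 Y151.323
M3 S182
G1 X59.174 Y149.249 F3623
G1 X113.405 Y123.667
G1 X173.787 Y86.412
G1 X220.410 Y49.314
G1 X233.360 Y24.207
M5
G0 X228.066 Y104.105
M3 S182
G1 X209.095 Y91.382 F3623
G1 X163.863 Y68.231
G1 X111.147 Y42.750
G1 X69.726 Y23.038
G1 X58.381 Y17.192
M5
G0 X29.064 Y68.949
M3 S897
G1 X41.978 Y69.384 F990
G1 X73.209 Y89.515
G1 X111.483 Y118.620
G1 X145.527 Y145.977
G1 X164.068 Y160.863
M5
G0 X187.815 Y90.742
M3 S182
G1 X78.843 Y172.876 F3623
M5
G0 X0.000 Y0.000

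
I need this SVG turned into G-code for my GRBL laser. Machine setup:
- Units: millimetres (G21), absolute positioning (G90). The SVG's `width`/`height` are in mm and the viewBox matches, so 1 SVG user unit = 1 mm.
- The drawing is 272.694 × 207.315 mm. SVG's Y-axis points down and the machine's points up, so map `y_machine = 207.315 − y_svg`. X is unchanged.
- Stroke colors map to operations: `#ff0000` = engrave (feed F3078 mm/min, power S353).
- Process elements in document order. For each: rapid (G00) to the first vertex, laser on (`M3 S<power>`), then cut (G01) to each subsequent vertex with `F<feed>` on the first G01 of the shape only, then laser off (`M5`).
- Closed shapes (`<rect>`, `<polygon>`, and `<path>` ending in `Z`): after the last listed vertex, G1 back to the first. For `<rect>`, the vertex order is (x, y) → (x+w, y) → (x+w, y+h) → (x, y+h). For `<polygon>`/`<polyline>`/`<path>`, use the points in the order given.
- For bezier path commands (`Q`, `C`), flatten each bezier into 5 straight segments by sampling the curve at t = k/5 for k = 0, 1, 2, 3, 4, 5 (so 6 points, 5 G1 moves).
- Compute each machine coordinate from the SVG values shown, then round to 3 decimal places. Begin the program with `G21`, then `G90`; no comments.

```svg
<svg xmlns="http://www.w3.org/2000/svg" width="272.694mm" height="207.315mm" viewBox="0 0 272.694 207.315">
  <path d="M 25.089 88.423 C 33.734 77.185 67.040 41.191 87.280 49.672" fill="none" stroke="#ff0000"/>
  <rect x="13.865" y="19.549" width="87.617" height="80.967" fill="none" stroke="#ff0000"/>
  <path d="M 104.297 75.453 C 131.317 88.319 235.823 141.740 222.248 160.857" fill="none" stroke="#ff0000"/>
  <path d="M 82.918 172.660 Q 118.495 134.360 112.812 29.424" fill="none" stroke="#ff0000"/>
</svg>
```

G21
G90
G00 X25.089 Y118.892
M3 S353
G01 X32.934 Y128.052 F3078
G01 X44.886 Y139.830
G01 X59.135 Y150.903
G01 X73.870 Y157.948
G01 X87.280 Y157.643
M5
G00 X13.865 Y187.766
M3 S353
G01 X101.482 Y187.766 F3078
G01 X101.482 Y106.799
G01 X13.865 Y106.799
G01 X13.865 Y187.766
M5
G00 X104.297 Y131.862
M3 S353
G01 X128.243 Y119.875 F3078
G01 X161.398 Y101.747
G01 X194.375 Y81.073
G01 X217.788 Y61.446
G01 X222.248 Y46.458
M5
G00 X82.918 Y34.655
M3 S353
G01 X95.498 Y52.640 F3078
G01 X104.778 Y75.957
G01 X110.757 Y104.604
G01 X113.435 Y138.582
G01 X112.812 Y177.891
M5

Since the viewBox matches the mm dimensions, user units are millimetres directly. The only transform is the Y-flip y_m = 207.315 − y_svg.

Shape 1 is a cubic bezier drawn with `<path>`. Its stroke #ff0000 means engrave at S353, F3078. After flipping Y the toolpath is (25.089,118.892) → (32.934,128.052) → (44.886,139.830) → (59.135,150.903) → (73.870,157.948) → (87.280,157.643).

Shape 2 is a rectangle drawn with `<rect>`. Its stroke #ff0000 means engrave at S353, F3078. After flipping Y the toolpath is (13.865,187.766) → (101.482,187.766) → (101.482,106.799) → (13.865,106.799) → (13.865,187.766), returning to the start.

Shape 3 is a cubic bezier drawn with `<path>`. Its stroke #ff0000 means engrave at S353, F3078. After flipping Y the toolpath is (104.297,131.862) → (128.243,119.875) → (161.398,101.747) → (194.375,81.073) → (217.788,61.446) → (222.248,46.458).

Shape 4 is a quadratic bezier drawn with `<path>`. Its stroke #ff0000 means engrave at S353, F3078. After flipping Y the toolpath is (82.918,34.655) → (95.498,52.640) → (104.778,75.957) → (110.757,104.604) → (113.435,138.582) → (112.812,177.891).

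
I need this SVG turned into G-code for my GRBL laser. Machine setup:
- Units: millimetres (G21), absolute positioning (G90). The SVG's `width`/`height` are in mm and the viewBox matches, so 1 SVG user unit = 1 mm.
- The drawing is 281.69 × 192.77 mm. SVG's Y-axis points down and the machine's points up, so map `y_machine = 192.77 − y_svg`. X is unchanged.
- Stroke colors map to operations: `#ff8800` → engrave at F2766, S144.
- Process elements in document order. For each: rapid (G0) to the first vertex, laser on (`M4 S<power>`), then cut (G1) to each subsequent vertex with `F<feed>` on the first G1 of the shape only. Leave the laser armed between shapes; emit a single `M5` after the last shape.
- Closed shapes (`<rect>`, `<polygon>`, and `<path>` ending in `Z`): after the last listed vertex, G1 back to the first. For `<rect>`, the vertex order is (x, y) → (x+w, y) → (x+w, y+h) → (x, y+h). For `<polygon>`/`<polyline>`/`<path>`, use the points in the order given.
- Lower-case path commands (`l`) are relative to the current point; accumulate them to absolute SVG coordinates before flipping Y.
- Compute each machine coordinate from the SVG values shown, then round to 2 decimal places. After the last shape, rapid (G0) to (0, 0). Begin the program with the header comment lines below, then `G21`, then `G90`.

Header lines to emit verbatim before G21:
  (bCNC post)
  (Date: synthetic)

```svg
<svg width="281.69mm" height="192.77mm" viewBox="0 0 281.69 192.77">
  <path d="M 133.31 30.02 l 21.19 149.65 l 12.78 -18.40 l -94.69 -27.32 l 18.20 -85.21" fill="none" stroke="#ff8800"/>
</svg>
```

viewBox `0 0 281.69 192.77` with mm width/height → 1 unit = 1 mm. Flip: y_m = 192.77 − y_svg.

**Shape 1** — `<path>` open polyline, stroke `#ff8800` → engrave (S144, F2766). Machine vertices: (133.31,162.75) → (154.50,13.10) → (167.28,31.50) → (72.59,58.82) → (90.79,144.03). Open path.

(bCNC post)
(Date: synthetic)
G21
G90
G0 X133.31 Y162.75
M4 S144
G1 X154.50 Y13.10 F2766
G1 X167.28 Y31.50
G1 X72.59 Y58.82
G1 X90.79 Y144.03
M5
G0 X0.00 Y0.00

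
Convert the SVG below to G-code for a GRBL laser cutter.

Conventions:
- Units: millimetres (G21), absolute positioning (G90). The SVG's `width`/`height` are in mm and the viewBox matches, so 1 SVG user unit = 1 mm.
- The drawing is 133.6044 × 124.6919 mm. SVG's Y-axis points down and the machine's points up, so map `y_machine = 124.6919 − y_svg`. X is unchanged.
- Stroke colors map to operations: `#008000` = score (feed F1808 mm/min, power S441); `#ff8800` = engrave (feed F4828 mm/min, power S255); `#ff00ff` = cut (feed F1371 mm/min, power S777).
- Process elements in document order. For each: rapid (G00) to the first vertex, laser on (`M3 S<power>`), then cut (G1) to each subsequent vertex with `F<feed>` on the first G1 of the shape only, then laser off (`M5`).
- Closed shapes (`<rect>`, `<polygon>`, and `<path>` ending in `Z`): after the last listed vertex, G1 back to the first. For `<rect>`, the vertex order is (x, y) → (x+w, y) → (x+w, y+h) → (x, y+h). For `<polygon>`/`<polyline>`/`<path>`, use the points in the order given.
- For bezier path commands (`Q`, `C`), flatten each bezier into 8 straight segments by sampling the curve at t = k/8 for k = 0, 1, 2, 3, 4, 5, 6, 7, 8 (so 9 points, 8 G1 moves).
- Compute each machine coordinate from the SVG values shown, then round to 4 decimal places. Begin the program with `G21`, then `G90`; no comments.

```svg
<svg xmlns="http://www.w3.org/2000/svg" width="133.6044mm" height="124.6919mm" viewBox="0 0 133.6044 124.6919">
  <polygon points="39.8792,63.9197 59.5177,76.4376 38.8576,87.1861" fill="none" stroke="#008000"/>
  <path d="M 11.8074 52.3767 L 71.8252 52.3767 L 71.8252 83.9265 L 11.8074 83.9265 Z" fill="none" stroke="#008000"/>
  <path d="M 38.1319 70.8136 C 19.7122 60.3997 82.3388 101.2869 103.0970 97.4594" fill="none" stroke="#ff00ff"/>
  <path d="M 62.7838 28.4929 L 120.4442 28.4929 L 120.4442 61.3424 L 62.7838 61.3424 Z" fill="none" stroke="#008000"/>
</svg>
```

G21
G90
G00 X39.8792 Y60.7722
M3 S441
G1 X59.5177 Y48.2543 F1808
G1 X38.8576 Y37.5058
G1 X39.8792 Y60.7722
M5
G00 X11.8074 Y72.3152
M3 S441
G1 X71.8252 Y72.3152 F1808
G1 X71.8252 Y40.7654
G1 X11.8074 Y40.7654
G1 X11.8074 Y72.3152
M5
G00 X38.1319 Y53.8783
M3 S777
G1 X34.7835 Y55.5663 F1371
G1 X37.5928 Y53.5700
G1 X45.1193 Y49.0146
G1 X55.9227 Y43.0253
G1 X68.5626 Y36.7272
G1 X81.5986 Y31.2456
G1 X93.5902 Y27.7057
G1 X103.0970 Y27.2325
M5
G00 X62.7838 Y96.1990
M3 S441
G1 X120.4442 Y96.1990 F1808
G1 X120.4442 Y63.3495
G1 X62.7838 Y63.3495
G1 X62.7838 Y96.1990
M5

viewBox `0 0 133.6044 124.6919` with mm width/height → 1 unit = 1 mm. Flip: y_m = 124.6919 − y_svg.

**Shape 1** — `<polygon>` regular polygon, stroke `#008000` → score (S441, F1808). Machine vertices: (39.8792,60.7722) → (59.5177,48.2543) → (38.8576,37.5058) → (39.8792,60.7722). Closed: final G1 returns to the first vertex.

**Shape 2** — `<path>` rectangle, stroke `#008000` → score (S441, F1808). Machine vertices: (11.8074,72.3152) → (71.8252,72.3152) → (71.8252,40.7654) → (11.8074,40.7654) → (11.8074,72.3152). Closed: final G1 returns to the first vertex.

**Shape 3** — `<path>` cubic bezier, stroke `#ff00ff` → cut (S777, F1371). Control points (SVG): P0=(38.1319,70.8136), P1=(19.7122,60.3997), P2=(82.3388,101.2869), P3=(103.0970,97.4594); sampled at t=k/8. Machine vertices: (38.1319,53.8783) → (34.7835,55.5663) → (37.5928,53.5700) → (45.1193,49.0146) → (55.9227,43.0253) → (68.5626,36.7272) → (81.5986,31.2456) → (93.5902,27.7057) → (103.0970,27.2325). Open path.

**Shape 4** — `<path>` rectangle, stroke `#008000` → score (S441, F1808). Machine vertices: (62.7838,96.1990) → (120.4442,96.1990) → (120.4442,63.3495) → (62.7838,63.3495) → (62.7838,96.1990). Closed: final G1 returns to the first vertex.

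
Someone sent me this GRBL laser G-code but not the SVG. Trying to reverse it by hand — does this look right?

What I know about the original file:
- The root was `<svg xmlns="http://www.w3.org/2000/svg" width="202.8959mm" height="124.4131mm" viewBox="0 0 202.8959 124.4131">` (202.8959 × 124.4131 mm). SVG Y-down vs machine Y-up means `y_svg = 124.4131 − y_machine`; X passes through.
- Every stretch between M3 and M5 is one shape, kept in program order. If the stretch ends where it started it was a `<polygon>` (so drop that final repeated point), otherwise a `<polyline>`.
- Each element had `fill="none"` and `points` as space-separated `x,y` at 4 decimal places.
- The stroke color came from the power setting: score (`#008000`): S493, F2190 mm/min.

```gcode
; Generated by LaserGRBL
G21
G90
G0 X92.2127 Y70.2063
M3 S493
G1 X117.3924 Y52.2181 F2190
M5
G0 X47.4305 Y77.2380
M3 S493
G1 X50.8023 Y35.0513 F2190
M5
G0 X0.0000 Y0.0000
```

<svg xmlns="http://www.w3.org/2000/svg" width="202.8959mm" height="124.4131mm" viewBox="0 0 202.8959 124.4131">
  <polyline points="92.2127,54.2068 117.3924,72.1950" fill="none" stroke="#008000"/>
  <polyline points="47.4305,47.1751 50.8023,89.3618" fill="none" stroke="#008000"/>
</svg>

Machine Y-up, SVG Y-down with viewBox height 124.4131, so y_svg = 124.4131 − y_machine; X carries over. Every run uses S493, so all elements get stroke `#008000` (score).

Run 1: The run is open, so emit a `<polyline>` with points (Y-flipped): 92.2127,54.2068 117.3924,72.1950.

Run 2: The run is open, so emit a `<polyline>` with points (Y-flipped): 47.4305,47.1751 50.8023,89.3618.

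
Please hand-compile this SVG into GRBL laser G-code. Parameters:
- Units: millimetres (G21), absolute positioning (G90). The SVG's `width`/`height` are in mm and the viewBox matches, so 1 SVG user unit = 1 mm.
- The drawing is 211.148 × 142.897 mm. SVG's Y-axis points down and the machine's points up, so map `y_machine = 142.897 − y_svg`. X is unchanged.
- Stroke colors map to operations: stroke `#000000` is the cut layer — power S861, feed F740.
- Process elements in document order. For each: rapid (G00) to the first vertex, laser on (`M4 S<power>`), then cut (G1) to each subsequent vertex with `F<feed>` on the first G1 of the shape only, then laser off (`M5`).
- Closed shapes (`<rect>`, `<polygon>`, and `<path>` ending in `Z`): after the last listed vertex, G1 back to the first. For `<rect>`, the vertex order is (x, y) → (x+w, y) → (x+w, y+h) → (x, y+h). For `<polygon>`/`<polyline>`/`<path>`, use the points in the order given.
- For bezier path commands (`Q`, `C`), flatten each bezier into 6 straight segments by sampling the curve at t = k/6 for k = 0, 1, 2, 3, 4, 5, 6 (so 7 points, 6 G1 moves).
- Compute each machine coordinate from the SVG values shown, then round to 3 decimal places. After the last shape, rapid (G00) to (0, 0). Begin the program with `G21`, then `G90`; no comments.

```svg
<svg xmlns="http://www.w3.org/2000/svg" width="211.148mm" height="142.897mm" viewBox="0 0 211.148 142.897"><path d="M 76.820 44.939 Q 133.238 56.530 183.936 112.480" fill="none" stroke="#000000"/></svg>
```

G21
G90
G00 X76.820 Y97.958
M4 S861
G1 X95.467 Y92.862 F740
G1 X113.796 Y85.302
G1 X131.808 Y75.277
G1 X149.502 Y62.788
G1 X166.878 Y47.835
G1 X183.936 Y30.417
M5
G00 X0.000 Y0.000

viewBox `0 0 211.148 142.897` with mm width/height → 1 unit = 1 mm. Flip: y_m = 142.897 − y_svg.

**Shape 1** — `<path>` quadratic bezier, stroke `#000000` → cut (S861, F740). Control points (SVG): P0=(76.820,44.939), P1=(133.238,56.530), P2=(183.936,112.480); sampled at t=k/6. Machine vertices: (76.820,97.958) → (95.467,92.862) → (113.796,85.302) → (131.808,75.277) → (149.502,62.788) → (166.878,47.835) → (183.936,30.417). Open path.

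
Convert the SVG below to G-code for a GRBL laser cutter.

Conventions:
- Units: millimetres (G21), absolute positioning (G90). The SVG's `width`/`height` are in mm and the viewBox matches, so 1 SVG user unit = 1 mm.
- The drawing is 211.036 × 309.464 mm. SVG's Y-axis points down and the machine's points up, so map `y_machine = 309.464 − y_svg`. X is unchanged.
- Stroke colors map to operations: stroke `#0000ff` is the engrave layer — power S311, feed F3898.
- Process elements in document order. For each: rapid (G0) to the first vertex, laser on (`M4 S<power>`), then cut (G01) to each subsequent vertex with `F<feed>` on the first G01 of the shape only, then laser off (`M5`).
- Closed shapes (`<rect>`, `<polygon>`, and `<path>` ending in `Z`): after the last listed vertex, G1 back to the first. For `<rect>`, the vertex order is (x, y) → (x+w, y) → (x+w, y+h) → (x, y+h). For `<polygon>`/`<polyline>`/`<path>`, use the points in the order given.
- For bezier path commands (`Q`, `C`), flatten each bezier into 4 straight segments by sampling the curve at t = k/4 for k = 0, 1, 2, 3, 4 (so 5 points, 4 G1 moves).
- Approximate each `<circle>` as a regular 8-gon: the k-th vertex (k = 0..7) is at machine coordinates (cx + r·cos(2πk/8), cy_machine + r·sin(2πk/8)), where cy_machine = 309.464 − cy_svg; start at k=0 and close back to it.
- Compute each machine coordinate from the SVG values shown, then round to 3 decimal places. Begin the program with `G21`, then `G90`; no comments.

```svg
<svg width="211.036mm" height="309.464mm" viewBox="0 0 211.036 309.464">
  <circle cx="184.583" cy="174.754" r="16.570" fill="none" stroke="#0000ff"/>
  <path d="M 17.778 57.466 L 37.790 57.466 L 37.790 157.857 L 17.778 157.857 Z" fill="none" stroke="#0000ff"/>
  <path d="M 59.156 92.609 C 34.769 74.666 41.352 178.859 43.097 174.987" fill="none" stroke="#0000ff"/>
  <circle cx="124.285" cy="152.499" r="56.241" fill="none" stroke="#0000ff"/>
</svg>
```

Since the viewBox matches the mm dimensions, user units are millimetres directly. The only transform is the Y-flip y_m = 309.464 − y_svg.

Shape 1 is a circle drawn with `<circle>`. Its stroke #0000ff means engrave at S311, F3898. After flipping Y the toolpath is (201.153,134.710) → (196.300,146.427) → (184.583,151.280) → (172.866,146.427) → (168.013,134.710) → (172.866,122.993) → (184.583,118.140) → (196.300,122.993) → (201.153,134.710), returning to the start.

Shape 2 is a rectangle drawn with `<path>`. Its stroke #0000ff means engrave at S311, F3898. After flipping Y the toolpath is (17.778,251.998) → (37.790,251.998) → (37.790,151.607) → (17.778,151.607) → (17.778,251.998), returning to the start.

Shape 3 is a cubic bezier drawn with `<path>`. Its stroke #0000ff means engrave at S311, F3898. After flipping Y the toolpath is (59.156,216.855) → (46.113,211.009) → (41.327,180.943) → (41.441,148.238) → (43.097,134.477).

Shape 4 is a circle drawn with `<circle>`. Its stroke #0000ff means engrave at S311, F3898. After flipping Y the toolpath is (180.526,156.965) → (164.053,196.733) → (124.285,213.206) → (84.517,196.733) → (68.044,156.965) → (84.517,117.197) → (124.285,100.724) → (164.053,117.197) → (180.526,156.965), returning to the start.

G21
G90
G0 X201.153 Y134.710
M4 S311
G01 X196.300 Y146.427 F3898
G01 X184.583 Y151.280
G01 X172.866 Y146.427
G01 X168.013 Y134.710
G01 X172.866 Y122.993
G01 X184.583 Y118.140
G01 X196.300 Y122.993
G01 X201.153 Y134.710
M5
G0 X17.778 Y251.998
M4 S311
G01 X37.790 Y251.998 F3898
G01 X37.790 Y151.607
G01 X17.778 Y151.607
G01 X17.778 Y251.998
M5
G0 X59.156 Y216.855
M4 S311
G01 X46.113 Y211.009 F3898
G01 X41.327 Y180.943
G01 X41.441 Y148.238
G01 X43.097 Y134.477
M5
G0 X180.526 Y156.965
M4 S311
G01 X164.053 Y196.733 F3898
G01 X124.285 Y213.206
G01 X84.517 Y196.733
G01 X68.044 Y156.965
G01 X84.517 Y117.197
G01 X124.285 Y100.724
G01 X164.053 Y117.197
G01 X180.526 Y156.965
M5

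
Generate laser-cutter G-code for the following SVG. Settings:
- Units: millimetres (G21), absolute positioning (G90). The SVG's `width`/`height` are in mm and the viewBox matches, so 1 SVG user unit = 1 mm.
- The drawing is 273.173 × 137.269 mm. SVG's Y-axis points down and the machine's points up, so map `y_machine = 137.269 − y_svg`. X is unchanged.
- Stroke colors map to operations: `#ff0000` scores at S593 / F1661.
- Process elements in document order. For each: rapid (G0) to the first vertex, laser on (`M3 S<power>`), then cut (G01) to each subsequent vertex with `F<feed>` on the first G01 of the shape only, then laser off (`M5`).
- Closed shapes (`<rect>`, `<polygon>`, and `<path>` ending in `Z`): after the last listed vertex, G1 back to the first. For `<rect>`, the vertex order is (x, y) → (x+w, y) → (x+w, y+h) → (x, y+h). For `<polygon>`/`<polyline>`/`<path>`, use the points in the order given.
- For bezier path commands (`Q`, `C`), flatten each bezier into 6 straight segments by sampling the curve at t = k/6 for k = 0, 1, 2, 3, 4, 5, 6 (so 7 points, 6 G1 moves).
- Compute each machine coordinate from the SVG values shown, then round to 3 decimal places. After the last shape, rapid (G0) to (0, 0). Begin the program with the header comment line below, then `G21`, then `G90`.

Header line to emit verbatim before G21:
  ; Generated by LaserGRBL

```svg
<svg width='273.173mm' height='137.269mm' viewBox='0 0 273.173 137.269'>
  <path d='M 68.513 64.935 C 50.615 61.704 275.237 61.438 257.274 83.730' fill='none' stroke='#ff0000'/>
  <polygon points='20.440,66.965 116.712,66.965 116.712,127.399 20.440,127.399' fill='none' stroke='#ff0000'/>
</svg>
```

viewBox `0 0 273.173 137.269` with mm width/height → 1 unit = 1 mm. Flip: y_m = 137.269 − y_svg.

**Shape 1** — `<path>` cubic bezier, stroke `#ff0000` → score (S593, F1661). Control points (SVG): P0=(68.513,64.935), P1=(50.615,61.704), P2=(275.237,61.438), P3=(257.274,83.730); sampled at t=k/6. Machine vertices: (68.513,72.334) → (77.528,73.612) → (113.488,73.851) → (162.918,72.508) → (212.342,69.037) → (248.286,62.896) → (257.274,53.539). Open path.

**Shape 2** — `<polygon>` rectangle, stroke `#ff0000` → score (S593, F1661). Machine vertices: (20.440,70.304) → (116.712,70.304) → (116.712,9.870) → (20.440,9.870) → (20.440,70.304). Closed: final G1 returns to the first vertex.

; Generated by LaserGRBL
G21
G90
G0 X68.513 Y72.334
M3 S593
G01 X77.528 Y73.612 F1661
G01 X113.488 Y73.851
G01 X162.918 Y72.508
G01 X212.342 Y69.037
G01 X248.286 Y62.896
G01 X257.274 Y53.539
M5
G0 X20.440 Y70.304
M3 S593
G01 X116.712 Y70.304 F1661
G01 X116.712 Y9.870
G01 X20.440 Y9.870
G01 X20.440 Y70.304
M5
G0 X0.000 Y0.000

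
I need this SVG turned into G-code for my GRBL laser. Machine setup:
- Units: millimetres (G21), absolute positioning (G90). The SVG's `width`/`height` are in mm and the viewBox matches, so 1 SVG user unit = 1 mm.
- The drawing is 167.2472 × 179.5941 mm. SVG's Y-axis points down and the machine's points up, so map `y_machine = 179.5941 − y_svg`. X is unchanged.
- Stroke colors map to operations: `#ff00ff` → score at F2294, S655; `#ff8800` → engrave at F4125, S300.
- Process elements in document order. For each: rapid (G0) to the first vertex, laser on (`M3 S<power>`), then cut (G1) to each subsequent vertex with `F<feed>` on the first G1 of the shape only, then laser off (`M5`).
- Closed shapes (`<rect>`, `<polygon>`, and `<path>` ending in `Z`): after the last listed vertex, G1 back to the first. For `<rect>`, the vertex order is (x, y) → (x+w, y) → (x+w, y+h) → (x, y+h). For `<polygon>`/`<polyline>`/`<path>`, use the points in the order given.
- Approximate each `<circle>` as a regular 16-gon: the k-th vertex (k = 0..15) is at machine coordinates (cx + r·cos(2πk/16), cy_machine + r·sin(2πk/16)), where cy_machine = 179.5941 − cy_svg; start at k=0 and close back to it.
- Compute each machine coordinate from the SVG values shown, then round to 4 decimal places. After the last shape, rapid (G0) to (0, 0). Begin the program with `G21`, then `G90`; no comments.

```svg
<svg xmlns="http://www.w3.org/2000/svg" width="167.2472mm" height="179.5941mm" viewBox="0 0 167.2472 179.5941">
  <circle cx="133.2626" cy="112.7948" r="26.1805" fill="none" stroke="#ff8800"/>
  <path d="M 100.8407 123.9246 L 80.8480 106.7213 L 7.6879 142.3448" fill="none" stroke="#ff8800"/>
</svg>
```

1 u = 1 mm; y_m = 179.5941 − y.

[1] `<circle>` circle, #ff8800→engrave S300 F4125: (159.4431,66.7993) → (157.4502,76.8181) → (151.7750,85.3117) → (143.2814,90.9869) → (133.2626,92.9798) → (123.2438,90.9869) → (114.7502,85.3117) → (109.0750,76.8181) → (107.0821,66.7993) → (109.0750,56.7805) → (114.7502,48.2869) → (123.2438,42.6117) → (133.2626,40.6188) → (143.2814,42.6117) → (151.7750,48.2869) → (157.4502,56.7805) → (159.4431,66.7993) (closed)

[2] `<path>` open polyline, #ff8800→engrave S300 F4125: (100.8407,55.6695) → (80.8480,72.8728) → (7.6879,37.2493)

G21
G90
G0 X159.4431 Y66.7993
M3 S300
G1 X157.4502 Y76.8181 F4125
G1 X151.7750 Y85.3117
G1 X143.2814 Y90.9869
G1 X133.2626 Y92.9798
G1 X123.2438 Y90.9869
G1 X114.7502 Y85.3117
G1 X109.0750 Y76.8181
G1 X107.0821 Y66.7993
G1 X109.0750 Y56.7805
G1 X114.7502 Y48.2869
G1 X123.2438 Y42.6117
G1 X133.2626 Y40.6188
G1 X143.2814 Y42.6117
G1 X151.7750 Y48.2869
G1 X157.4502 Y56.7805
G1 X159.4431 Y66.7993
M5
G0 X100.8407 Y55.6695
M3 S300
G1 X80.8480 Y72.8728 F4125
G1 X7.6879 Y37.2493
M5
G0 X0.0000 Y0.0000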